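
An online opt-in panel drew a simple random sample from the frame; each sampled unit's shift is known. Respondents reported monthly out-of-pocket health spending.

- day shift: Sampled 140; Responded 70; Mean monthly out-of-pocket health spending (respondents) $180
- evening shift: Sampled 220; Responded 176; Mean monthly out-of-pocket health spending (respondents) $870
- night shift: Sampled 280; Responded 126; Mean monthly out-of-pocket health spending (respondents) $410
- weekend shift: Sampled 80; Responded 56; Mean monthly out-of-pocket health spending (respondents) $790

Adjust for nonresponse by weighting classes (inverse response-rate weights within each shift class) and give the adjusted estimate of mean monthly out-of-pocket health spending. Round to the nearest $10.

Class response rates: day shift 70/140 = 50%, evening shift 176/220 = 80%, night shift 126/280 = 45%, weekend shift 56/80 = 70%.
With weight = n_sampled/n_responded per class, the weighted class total is n_sampled:
  day shift: 140 × 180 = 25,200
  evening shift: 220 × 870 = 191,400
  night shift: 280 × 410 = 114,800
  weekend shift: 80 × 790 = 63,200
Adjusted estimate = 394,600 / 720 = 548.056 → $550.

$550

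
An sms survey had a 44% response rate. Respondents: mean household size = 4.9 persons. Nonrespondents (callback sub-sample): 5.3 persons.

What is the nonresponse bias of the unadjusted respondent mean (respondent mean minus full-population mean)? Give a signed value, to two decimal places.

-0.22

Nonresponse fraction = 1 − 0.44 = 0.56.
Bias = (nonresponse fraction) × (respondent mean − nonrespondent mean)
     = 0.56 × (4.9 − 5.3) = 0.56 × -0.4 = -0.224.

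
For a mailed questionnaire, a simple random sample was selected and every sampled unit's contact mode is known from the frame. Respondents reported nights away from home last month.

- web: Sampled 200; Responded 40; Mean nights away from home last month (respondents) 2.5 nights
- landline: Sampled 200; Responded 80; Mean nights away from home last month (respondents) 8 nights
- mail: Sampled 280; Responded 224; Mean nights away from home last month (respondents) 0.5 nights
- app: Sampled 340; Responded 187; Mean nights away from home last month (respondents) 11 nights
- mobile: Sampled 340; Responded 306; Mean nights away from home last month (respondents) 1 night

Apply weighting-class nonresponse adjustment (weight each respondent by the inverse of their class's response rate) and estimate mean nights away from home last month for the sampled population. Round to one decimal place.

Class response rates: web 40/200 = 20%, landline 80/200 = 40%, mail 224/280 = 80%, app 187/340 = 55%, mobile 306/340 = 90%.
Weighting each respondent by the inverse class response rate inflates each class back to its sampled size, so the class weight is n_sampled:
  web: 200 × 2.5 = 500
  landline: 200 × 8 = 1600
  mail: 280 × 0.5 = 140
  app: 340 × 11 = 3740
  mobile: 340 × 1 = 340
Adjusted estimate = 6320 / 1,360 = 4.64706 → 4.6.

4.6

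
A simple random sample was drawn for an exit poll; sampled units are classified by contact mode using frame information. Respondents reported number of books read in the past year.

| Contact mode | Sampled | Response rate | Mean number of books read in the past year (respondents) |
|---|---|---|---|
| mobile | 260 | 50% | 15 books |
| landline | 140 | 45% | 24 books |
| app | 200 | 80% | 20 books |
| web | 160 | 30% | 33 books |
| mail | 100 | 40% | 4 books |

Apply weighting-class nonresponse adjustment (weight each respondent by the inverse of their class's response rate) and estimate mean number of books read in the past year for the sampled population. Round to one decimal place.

Inverse-response-rate weighting restores each class to its sampled count, so class totals weight by n_sampled:
  mobile: 260 × 15 = 3900
  landline: 140 × 24 = 3360
  app: 200 × 20 = 4000
  web: 160 × 33 = 5280
  mail: 100 × 4 = 400
Adjusted estimate = 16,940 / 860 = 19.6977 → 19.7.

19.7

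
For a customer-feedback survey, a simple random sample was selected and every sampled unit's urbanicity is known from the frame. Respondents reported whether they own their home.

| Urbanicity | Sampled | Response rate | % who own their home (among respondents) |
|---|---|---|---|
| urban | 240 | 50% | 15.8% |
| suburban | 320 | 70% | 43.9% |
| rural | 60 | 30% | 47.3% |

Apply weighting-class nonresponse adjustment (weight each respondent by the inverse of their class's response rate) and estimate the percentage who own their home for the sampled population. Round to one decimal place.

33.4%

Weighting each respondent by the inverse class response rate inflates each class back to its sampled size, so the class weight is n_sampled:
  urban: 240 × 15.8 = 3792
  suburban: 320 × 43.9 = 14,048
  rural: 60 × 47.3 = 2838
Adjusted estimate = 20,678 / 620 = 33.3516 → 33.4%.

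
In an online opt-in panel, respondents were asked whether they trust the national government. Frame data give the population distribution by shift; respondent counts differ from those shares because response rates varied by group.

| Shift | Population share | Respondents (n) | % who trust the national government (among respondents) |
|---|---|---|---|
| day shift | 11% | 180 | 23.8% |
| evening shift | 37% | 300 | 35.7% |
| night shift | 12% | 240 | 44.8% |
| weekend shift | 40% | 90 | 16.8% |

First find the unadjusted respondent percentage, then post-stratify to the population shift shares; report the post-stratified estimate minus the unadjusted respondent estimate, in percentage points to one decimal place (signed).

-5.7 percentage points

Unadjusted (pooled respondent) estimate weights by respondent counts:
  (180/810)×23.8 + (300/810)×35.7 + (240/810)×44.8 + (90/810)×16.8 = 33.6519%
Post-stratifying to population shares instead:
  0.11×23.8 + 0.37×35.7 + 0.12×44.8 + 0.4×16.8 = 27.923%
Difference = 27.923 − 33.6519 = -5.7289 pp.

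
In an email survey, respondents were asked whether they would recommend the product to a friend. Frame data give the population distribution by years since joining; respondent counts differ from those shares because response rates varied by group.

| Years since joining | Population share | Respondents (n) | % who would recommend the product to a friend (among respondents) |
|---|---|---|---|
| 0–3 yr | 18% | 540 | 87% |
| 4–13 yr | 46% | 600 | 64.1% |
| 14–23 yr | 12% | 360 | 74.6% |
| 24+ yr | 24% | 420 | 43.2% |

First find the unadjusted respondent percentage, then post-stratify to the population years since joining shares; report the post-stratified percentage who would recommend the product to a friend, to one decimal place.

64.5%

Unadjusted (pooled respondent) estimate weights by respondent counts:
  (540/1920)×87 + (600/1920)×64.1 + (360/1920)×74.6 + (420/1920)×43.2 = 67.9375%
Post-stratified estimate weights by population shares:
  0.18×87 + 0.46×64.1 + 0.12×74.6 + 0.24×43.2 = 64.466%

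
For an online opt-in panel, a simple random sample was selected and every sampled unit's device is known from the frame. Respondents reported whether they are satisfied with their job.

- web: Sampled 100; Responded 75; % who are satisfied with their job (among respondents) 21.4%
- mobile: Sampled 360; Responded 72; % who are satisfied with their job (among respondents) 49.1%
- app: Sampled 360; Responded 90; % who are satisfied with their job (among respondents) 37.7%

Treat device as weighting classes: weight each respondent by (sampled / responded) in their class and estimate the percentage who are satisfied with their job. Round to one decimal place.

Class response rates: web 75/100 = 75%, mobile 72/360 = 20%, app 90/360 = 25%.
Each respondent's weight = sampled/responded in their class; summing within a class gives n_sampled, so:
  web: 100 × 21.4 = 2140
  mobile: 360 × 49.1 = 17,676
  app: 360 × 37.7 = 13572
Adjusted estimate = 33,388 / 820 = 40.7171 → 40.7%.

40.7%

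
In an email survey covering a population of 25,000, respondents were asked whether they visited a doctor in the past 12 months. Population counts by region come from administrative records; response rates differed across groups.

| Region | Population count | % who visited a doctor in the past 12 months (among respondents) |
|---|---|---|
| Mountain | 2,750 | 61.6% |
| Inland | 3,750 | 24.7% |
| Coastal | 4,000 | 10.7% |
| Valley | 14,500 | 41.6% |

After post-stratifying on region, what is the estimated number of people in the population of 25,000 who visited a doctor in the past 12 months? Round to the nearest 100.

Apply each group's respondent rate to its population count:
  Mountain: 2,750 × 61.6% = 1694
  Inland: 3,750 × 24.7% = 926.25
  Coastal: 4,000 × 10.7% = 428
  Valley: 14,500 × 41.6% = 6032
Estimated total = 9080.25 → 9,100.

9,100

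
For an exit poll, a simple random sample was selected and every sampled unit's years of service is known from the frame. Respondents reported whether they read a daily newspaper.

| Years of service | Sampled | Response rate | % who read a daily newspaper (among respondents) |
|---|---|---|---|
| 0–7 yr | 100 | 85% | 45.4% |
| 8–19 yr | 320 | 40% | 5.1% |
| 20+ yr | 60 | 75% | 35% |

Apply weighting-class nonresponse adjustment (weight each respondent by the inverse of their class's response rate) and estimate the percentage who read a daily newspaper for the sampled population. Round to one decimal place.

With weight = n_sampled/n_responded per class, the weighted class total is n_sampled:
  0–7 yr: 100 × 45.4 = 4540
  8–19 yr: 320 × 5.1 = 1632
  20+ yr: 60 × 35 = 2100
Adjusted estimate = 8272 / 480 = 17.2333 → 17.2%.

17.2%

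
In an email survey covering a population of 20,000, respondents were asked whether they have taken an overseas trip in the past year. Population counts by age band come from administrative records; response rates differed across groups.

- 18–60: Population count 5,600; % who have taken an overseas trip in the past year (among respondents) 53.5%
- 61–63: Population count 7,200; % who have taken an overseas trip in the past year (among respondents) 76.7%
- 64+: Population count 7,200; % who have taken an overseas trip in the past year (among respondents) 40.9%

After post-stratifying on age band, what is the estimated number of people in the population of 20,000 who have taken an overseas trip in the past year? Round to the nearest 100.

Apply each group's respondent rate to its population count:
  18–60: 5,600 × 53.5% = 2996
  61–63: 7,200 × 76.7% = 5522.4
  64+: 7,200 × 40.9% = 2944.8
Estimated total = 11463.2 → 11,500.

11,500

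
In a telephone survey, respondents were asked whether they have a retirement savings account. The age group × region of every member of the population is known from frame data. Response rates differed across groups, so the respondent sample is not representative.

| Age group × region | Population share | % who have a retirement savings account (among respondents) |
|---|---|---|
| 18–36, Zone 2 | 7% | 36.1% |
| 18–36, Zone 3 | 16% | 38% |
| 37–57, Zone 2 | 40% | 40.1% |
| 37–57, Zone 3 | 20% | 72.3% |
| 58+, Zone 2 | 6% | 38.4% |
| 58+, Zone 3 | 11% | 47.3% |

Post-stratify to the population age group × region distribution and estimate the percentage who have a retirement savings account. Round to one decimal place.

Each cell contributes population-share × respondent value:
  18–36, Zone 2: 0.07 × 36.1 = 2.527
  18–36, Zone 3: 0.16 × 38 = 6.08
  37–57, Zone 2: 0.4 × 40.1 = 16.04
  37–57, Zone 3: 0.2 × 72.3 = 14.46
  58+, Zone 2: 0.06 × 38.4 = 2.304
  58+, Zone 3: 0.11 × 47.3 = 5.203
Post-stratified estimate = 46.614 → 46.6%.

46.6%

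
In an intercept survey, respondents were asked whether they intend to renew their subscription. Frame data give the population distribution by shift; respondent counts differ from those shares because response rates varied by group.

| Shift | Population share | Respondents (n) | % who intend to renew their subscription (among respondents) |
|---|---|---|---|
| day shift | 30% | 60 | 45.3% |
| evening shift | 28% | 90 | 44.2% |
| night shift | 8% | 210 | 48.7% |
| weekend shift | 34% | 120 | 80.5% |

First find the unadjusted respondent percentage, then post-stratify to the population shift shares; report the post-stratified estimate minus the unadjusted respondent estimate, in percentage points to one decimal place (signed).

+1.9 percentage points

Without adjustment, the pooled respondent share is:
  (60/480)×45.3 + (90/480)×44.2 + (210/480)×48.7 + (120/480)×80.5 = 55.3813%
Post-stratifying to population shares instead:
  0.3×45.3 + 0.28×44.2 + 0.08×48.7 + 0.34×80.5 = 57.232%
Difference = 57.232 − 55.3813 = 1.8507 pp.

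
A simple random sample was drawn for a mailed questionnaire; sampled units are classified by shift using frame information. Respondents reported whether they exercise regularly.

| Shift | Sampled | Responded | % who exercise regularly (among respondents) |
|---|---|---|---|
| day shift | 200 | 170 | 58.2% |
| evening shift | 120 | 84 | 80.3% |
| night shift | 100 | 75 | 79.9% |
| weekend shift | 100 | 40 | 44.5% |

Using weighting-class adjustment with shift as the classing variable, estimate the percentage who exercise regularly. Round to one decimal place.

64.8%

Class response rates: day shift 170/200 = 85%, evening shift 84/120 = 70%, night shift 75/100 = 75%, weekend shift 40/100 = 40%.
Weighting each respondent by the inverse class response rate inflates each class back to its sampled size, so the class weight is n_sampled:
  day shift: 200 × 58.2 = 11,640
  evening shift: 120 × 80.3 = 9636
  night shift: 100 × 79.9 = 7990
  weekend shift: 100 × 44.5 = 4450
Adjusted estimate = 33,716 / 520 = 64.8385 → 64.8%.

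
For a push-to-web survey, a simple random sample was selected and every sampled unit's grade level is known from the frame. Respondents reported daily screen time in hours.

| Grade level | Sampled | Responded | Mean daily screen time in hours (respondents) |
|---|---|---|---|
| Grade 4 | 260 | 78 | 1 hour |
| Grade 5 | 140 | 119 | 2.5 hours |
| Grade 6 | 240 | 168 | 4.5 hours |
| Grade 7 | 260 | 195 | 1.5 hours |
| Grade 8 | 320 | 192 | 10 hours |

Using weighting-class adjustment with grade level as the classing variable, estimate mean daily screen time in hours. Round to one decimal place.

Class response rates: Grade 4 78/260 = 30%, Grade 5 119/140 = 85%, Grade 6 168/240 = 70%, Grade 7 195/260 = 75%, Grade 8 192/320 = 60%.
Inverse-response-rate weighting restores each class to its sampled count, so class totals weight by n_sampled:
  Grade 4: 260 × 1 = 260
  Grade 5: 140 × 2.5 = 350
  Grade 6: 240 × 4.5 = 1080
  Grade 7: 260 × 1.5 = 390
  Grade 8: 320 × 10 = 3200
Adjusted estimate = 5280 / 1,220 = 4.32787 → 4.3.

4.3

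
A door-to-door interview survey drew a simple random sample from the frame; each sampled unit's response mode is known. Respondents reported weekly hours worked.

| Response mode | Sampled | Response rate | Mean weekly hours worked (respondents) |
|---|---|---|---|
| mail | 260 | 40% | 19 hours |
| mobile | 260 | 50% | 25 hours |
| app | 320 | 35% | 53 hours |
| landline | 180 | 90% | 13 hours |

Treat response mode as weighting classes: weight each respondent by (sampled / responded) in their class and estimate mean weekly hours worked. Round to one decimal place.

30.1

Each respondent's weight = sampled/responded in their class; summing within a class gives n_sampled, so:
  mail: 260 × 19 = 4940
  mobile: 260 × 25 = 6500
  app: 320 × 53 = 16,960
  landline: 180 × 13 = 2340
Adjusted estimate = 30,740 / 1,020 = 30.1373 → 30.1.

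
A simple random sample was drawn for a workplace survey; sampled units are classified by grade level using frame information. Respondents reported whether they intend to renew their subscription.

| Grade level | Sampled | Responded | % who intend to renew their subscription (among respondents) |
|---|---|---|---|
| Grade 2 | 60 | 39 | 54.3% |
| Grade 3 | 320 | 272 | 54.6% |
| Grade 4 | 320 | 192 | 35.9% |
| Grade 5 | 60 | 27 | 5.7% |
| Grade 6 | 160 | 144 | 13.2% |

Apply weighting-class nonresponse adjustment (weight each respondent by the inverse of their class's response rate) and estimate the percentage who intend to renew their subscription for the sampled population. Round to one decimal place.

Class response rates: Grade 2 39/60 = 65%, Grade 3 272/320 = 85%, Grade 4 192/320 = 60%, Grade 5 27/60 = 45%, Grade 6 144/160 = 90%.
Each respondent's weight = sampled/responded in their class; summing within a class gives n_sampled, so:
  Grade 2: 60 × 54.3 = 3258
  Grade 3: 320 × 54.6 = 17,472
  Grade 4: 320 × 35.9 = 11,488
  Grade 5: 60 × 5.7 = 342
  Grade 6: 160 × 13.2 = 2112
Adjusted estimate = 34,672 / 920 = 37.687 → 37.7%.

37.7%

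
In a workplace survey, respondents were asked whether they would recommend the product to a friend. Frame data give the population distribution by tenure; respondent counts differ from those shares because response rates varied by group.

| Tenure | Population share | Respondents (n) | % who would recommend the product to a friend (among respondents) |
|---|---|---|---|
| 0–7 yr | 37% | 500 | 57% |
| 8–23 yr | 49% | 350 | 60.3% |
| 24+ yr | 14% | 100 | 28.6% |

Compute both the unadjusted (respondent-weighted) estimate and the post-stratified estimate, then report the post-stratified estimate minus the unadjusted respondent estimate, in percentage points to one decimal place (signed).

Unadjusted (pooled respondent) estimate weights by respondent counts:
  (500/950)×57 + (350/950)×60.3 + (100/950)×28.6 = 55.2263%
Reweighting by population tenure shares:
  0.37×57 + 0.49×60.3 + 0.14×28.6 = 54.641%
Difference = 54.641 − 55.2263 = -0.5853 pp.

-0.6 percentage points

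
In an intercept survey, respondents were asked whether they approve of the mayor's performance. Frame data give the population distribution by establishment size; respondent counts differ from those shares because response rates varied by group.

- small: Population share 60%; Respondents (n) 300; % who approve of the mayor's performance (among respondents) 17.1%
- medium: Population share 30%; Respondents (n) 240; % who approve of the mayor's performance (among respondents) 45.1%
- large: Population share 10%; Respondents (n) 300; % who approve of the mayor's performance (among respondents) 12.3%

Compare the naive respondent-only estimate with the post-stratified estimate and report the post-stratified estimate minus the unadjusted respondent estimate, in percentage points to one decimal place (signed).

Unadjusted (pooled respondent) estimate weights by respondent counts:
  (300/840)×17.1 + (240/840)×45.1 + (300/840)×12.3 = 23.3857%
Post-stratifying to population shares instead:
  0.6×17.1 + 0.3×45.1 + 0.1×12.3 = 25.02%
Difference = 25.02 − 23.3857 = 1.6343 pp.

+1.6 percentage points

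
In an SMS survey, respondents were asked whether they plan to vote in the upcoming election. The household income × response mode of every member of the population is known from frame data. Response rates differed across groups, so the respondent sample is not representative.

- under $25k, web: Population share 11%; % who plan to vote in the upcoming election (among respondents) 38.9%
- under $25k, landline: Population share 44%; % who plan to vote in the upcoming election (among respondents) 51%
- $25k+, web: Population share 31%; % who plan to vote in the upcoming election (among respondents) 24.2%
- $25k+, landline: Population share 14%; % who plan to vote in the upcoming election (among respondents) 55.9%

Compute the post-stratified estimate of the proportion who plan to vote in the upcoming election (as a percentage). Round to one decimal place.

Post-stratification weights by population share, not respondent share:
  under $25k, web: 0.11 × 38.9 = 4.279
  under $25k, landline: 0.44 × 51 = 22.44
  $25k+, web: 0.31 × 24.2 = 7.502
  $25k+, landline: 0.14 × 55.9 = 7.826
Post-stratified estimate = 42.047 → 42.0%.

42.0%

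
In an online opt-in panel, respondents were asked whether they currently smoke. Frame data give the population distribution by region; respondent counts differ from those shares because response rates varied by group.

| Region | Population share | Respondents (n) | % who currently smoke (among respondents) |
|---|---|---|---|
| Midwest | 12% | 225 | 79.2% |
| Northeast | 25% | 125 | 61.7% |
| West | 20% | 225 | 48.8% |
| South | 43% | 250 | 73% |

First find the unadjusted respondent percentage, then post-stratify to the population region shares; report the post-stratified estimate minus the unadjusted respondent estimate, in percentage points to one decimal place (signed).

-0.3 percentage points

Without adjustment, the pooled respondent share is:
  (225/825)×79.2 + (125/825)×61.7 + (225/825)×48.8 + (250/825)×73 = 66.3788%
Reweighting by population region shares:
  0.12×79.2 + 0.25×61.7 + 0.2×48.8 + 0.43×73 = 66.079%
Difference = 66.079 − 66.3788 = -0.2998 pp.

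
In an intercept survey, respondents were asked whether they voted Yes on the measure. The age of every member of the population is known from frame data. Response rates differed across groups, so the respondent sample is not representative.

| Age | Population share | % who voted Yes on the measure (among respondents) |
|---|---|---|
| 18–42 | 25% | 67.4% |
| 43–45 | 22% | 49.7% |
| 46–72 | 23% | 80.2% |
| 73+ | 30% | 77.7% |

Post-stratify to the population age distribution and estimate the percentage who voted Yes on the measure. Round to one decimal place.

69.5%

Each cell contributes population-share × respondent value:
  18–42: 0.25 × 67.4 = 16.85
  43–45: 0.22 × 49.7 = 10.934
  46–72: 0.23 × 80.2 = 18.446
  73+: 0.3 × 77.7 = 23.31
Post-stratified estimate = 69.54 → 69.5%.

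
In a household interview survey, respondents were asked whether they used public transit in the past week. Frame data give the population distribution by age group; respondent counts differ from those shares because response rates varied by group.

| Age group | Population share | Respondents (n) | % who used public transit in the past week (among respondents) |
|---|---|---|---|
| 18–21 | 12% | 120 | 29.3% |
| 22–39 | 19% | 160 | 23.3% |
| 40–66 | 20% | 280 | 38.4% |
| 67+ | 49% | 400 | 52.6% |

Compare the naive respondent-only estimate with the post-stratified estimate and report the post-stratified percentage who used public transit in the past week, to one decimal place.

Unadjusted (pooled respondent) estimate weights by respondent counts:
  (120/960)×29.3 + (160/960)×23.3 + (280/960)×38.4 + (400/960)×52.6 = 40.6625%
Post-stratifying to population shares instead:
  0.12×29.3 + 0.19×23.3 + 0.2×38.4 + 0.49×52.6 = 41.397%

41.4%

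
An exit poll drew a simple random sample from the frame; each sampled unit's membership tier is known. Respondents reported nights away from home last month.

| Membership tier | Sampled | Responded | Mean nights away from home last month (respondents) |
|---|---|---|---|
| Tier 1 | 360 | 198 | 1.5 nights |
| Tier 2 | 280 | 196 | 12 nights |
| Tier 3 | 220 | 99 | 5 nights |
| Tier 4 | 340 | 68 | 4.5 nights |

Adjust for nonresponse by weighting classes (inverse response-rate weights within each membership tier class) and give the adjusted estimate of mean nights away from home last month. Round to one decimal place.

5.4

Response rates by class: Tier 1 198/360 = 55%, Tier 2 196/280 = 70%, Tier 3 99/220 = 45%, Tier 4 68/340 = 20%.
Inverse-response-rate weighting restores each class to its sampled count, so class totals weight by n_sampled:
  Tier 1: 360 × 1.5 = 540
  Tier 2: 280 × 12 = 3360
  Tier 3: 220 × 5 = 1100
  Tier 4: 340 × 4.5 = 1530
Adjusted estimate = 6530 / 1,200 = 5.44167 → 5.4.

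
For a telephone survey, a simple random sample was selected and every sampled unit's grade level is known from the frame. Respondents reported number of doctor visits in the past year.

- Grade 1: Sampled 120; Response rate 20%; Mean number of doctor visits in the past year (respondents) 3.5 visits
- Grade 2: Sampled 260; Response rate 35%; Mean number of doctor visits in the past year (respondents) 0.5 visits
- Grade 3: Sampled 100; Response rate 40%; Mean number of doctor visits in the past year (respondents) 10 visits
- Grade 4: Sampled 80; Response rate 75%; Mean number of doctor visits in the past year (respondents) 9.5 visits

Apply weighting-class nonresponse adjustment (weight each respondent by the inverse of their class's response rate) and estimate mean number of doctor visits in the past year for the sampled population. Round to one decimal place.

4.1

With weight = n_sampled/n_responded per class, the weighted class total is n_sampled:
  Grade 1: 120 × 3.5 = 420
  Grade 2: 260 × 0.5 = 130
  Grade 3: 100 × 10 = 1000
  Grade 4: 80 × 9.5 = 760
Adjusted estimate = 2310 / 560 = 4.125 → 4.1.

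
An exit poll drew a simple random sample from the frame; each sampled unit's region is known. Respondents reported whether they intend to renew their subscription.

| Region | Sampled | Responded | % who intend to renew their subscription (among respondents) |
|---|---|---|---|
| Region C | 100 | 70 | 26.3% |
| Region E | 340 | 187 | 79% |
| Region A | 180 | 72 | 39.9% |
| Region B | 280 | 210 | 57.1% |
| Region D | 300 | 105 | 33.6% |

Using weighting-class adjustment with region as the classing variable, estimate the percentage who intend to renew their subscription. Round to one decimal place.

Class response rates: Region C 70/100 = 70%, Region E 187/340 = 55%, Region A 72/180 = 40%, Region B 210/280 = 75%, Region D 105/300 = 35%.
With weight = n_sampled/n_responded per class, the weighted class total is n_sampled:
  Region C: 100 × 26.3 = 2630
  Region E: 340 × 79 = 26,860
  Region A: 180 × 39.9 = 7182
  Region B: 280 × 57.1 = 15,988
  Region D: 300 × 33.6 = 10,080
Adjusted estimate = 62,740 / 1,200 = 52.2833 → 52.3%.

52.3%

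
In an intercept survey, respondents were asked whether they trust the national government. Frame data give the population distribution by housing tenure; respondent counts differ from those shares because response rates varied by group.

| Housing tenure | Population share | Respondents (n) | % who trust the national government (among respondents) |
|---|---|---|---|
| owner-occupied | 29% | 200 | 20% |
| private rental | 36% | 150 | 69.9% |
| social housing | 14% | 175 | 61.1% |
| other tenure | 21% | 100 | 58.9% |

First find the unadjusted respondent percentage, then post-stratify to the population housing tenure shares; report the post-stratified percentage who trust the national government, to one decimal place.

51.9%

Without adjustment, the pooled respondent share is:
  (200/625)×20 + (150/625)×69.9 + (175/625)×61.1 + (100/625)×58.9 = 49.708%
Reweighting by population housing tenure shares:
  0.29×20 + 0.36×69.9 + 0.14×61.1 + 0.21×58.9 = 51.887%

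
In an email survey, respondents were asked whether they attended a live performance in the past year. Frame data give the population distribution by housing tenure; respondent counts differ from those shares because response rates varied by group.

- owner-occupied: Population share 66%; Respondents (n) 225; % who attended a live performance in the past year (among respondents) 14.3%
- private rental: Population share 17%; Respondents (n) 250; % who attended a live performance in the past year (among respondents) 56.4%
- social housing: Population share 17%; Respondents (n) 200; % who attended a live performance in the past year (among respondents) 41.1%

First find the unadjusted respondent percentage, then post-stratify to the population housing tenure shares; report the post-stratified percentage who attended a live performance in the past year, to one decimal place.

26.0%

Unadjusted (pooled respondent) estimate weights by respondent counts:
  (225/675)×14.3 + (250/675)×56.4 + (200/675)×41.1 = 37.8333%
Reweighting by population housing tenure shares:
  0.66×14.3 + 0.17×56.4 + 0.17×41.1 = 26.013%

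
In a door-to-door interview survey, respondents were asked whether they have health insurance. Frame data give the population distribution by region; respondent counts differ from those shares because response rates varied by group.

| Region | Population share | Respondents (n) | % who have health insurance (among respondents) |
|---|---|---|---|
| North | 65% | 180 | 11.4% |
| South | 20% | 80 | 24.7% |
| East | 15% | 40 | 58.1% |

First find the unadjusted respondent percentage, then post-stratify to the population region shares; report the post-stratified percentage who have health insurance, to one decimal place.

Without adjustment, the pooled respondent share is:
  (180/300)×11.4 + (80/300)×24.7 + (40/300)×58.1 = 21.1733%
Post-stratifying to population shares instead:
  0.65×11.4 + 0.2×24.7 + 0.15×58.1 = 21.065%

21.1%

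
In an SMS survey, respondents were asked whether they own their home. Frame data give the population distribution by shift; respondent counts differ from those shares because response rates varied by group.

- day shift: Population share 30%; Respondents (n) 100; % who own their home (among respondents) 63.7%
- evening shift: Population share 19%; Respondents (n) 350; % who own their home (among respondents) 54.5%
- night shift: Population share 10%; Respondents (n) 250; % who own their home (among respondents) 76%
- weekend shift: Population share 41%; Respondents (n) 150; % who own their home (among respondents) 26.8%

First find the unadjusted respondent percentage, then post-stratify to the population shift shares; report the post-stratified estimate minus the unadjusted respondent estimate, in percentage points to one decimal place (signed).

-9.0 percentage points

Naive respondent-only estimate (weights = respondent counts):
  (100/850)×63.7 + (350/850)×54.5 + (250/850)×76 + (150/850)×26.8 = 57.0176%
Reweighting by population shift shares:
  0.3×63.7 + 0.19×54.5 + 0.1×76 + 0.41×26.8 = 48.053%
Difference = 48.053 − 57.0176 = -8.9646 pp.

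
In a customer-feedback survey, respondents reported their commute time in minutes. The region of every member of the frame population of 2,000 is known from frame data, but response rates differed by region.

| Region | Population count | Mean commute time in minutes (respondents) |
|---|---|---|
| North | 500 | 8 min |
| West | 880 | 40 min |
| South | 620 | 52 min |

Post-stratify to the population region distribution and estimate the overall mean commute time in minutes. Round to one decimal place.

Each cell contributes population-share × respondent value:
  North: (500/2,000) × 8 = 2
  West: (880/2,000) × 40 = 17.6
  South: (620/2,000) × 52 = 16.12
Post-stratified estimate = 35.72 → 35.7.

35.7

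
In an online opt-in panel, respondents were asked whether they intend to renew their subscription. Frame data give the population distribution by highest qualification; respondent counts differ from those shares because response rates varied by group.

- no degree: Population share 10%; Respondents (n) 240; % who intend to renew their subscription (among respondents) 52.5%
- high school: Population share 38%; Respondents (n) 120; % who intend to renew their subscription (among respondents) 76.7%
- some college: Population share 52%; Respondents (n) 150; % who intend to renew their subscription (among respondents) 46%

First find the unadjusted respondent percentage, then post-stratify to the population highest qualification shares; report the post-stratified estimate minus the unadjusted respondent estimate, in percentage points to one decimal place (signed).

+2.0 percentage points

Unadjusted (pooled respondent) estimate weights by respondent counts:
  (240/510)×52.5 + (120/510)×76.7 + (150/510)×46 = 56.2824%
Reweighting by population highest qualification shares:
  0.1×52.5 + 0.38×76.7 + 0.52×46 = 58.316%
Difference = 58.316 − 56.2824 = 2.0336 pp.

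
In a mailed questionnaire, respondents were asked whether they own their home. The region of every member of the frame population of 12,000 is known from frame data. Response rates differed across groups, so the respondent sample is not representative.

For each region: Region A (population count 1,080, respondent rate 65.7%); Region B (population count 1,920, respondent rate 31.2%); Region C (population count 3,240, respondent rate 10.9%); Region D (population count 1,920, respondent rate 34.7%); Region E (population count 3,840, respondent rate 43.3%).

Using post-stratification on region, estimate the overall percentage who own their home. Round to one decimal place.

Post-stratification weights by population share, not respondent share:
  Region A: (1,080/12,000) × 65.7 = 5.913
  Region B: (1,920/12,000) × 31.2 = 4.992
  Region C: (3,240/12,000) × 10.9 = 2.943
  Region D: (1,920/12,000) × 34.7 = 5.552
  Region E: (3,840/12,000) × 43.3 = 13.856
Post-stratified estimate = 33.256 → 33.3%.

33.3%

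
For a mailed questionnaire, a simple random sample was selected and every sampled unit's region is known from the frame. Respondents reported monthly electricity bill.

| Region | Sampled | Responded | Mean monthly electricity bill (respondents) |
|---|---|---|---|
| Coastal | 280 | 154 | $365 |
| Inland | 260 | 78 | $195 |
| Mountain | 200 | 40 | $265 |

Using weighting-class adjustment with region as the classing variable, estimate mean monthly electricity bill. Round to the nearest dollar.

Class response rates: Coastal 154/280 = 55%, Inland 78/260 = 30%, Mountain 40/200 = 20%.
With weight = n_sampled/n_responded per class, the weighted class total is n_sampled:
  Coastal: 280 × 365 = 102,200
  Inland: 260 × 195 = 50,700
  Mountain: 200 × 265 = 53,000
Adjusted estimate = 205,900 / 740 = 278.243 → $278.

$278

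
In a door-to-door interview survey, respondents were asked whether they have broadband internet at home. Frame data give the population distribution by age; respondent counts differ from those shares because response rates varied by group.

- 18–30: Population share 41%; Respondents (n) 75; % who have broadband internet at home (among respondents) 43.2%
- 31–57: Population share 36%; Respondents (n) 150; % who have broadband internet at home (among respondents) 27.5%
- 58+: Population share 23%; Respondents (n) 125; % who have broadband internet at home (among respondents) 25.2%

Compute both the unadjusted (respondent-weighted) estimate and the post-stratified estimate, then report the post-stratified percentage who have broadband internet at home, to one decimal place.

33.4%

Naive respondent-only estimate (weights = respondent counts):
  (75/350)×43.2 + (150/350)×27.5 + (125/350)×25.2 = 30.0429%
Reweighting by population age shares:
  0.41×43.2 + 0.36×27.5 + 0.23×25.2 = 33.408%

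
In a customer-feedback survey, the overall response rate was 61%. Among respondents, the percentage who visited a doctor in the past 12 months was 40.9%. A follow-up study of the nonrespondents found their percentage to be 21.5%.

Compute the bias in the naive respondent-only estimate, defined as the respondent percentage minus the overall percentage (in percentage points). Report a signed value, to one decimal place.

+7.6 percentage points

Nonresponse fraction = 1 − 0.61 = 0.39.
Bias = (nonresponse fraction) × (respondent percentage − nonrespondent percentage)
     = 0.39 × (40.9 − 21.5) = 0.39 × 19.4 = 7.566.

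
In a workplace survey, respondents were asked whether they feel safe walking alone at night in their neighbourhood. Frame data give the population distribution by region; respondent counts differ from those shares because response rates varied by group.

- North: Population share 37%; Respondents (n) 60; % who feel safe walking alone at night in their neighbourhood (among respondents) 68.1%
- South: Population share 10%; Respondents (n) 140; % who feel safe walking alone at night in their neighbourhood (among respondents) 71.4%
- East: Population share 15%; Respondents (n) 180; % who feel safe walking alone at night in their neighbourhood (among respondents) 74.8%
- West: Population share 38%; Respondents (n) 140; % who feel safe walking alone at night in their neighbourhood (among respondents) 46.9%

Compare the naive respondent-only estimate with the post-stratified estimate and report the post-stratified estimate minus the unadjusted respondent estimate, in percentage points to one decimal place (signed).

Naive respondent-only estimate (weights = respondent counts):
  (60/520)×68.1 + (140/520)×71.4 + (180/520)×74.8 + (140/520)×46.9 = 65.6%
Post-stratifying to population shares instead:
  0.37×68.1 + 0.1×71.4 + 0.15×74.8 + 0.38×46.9 = 61.379%
Difference = 61.379 − 65.6 = -4.221 pp.

-4.2 percentage points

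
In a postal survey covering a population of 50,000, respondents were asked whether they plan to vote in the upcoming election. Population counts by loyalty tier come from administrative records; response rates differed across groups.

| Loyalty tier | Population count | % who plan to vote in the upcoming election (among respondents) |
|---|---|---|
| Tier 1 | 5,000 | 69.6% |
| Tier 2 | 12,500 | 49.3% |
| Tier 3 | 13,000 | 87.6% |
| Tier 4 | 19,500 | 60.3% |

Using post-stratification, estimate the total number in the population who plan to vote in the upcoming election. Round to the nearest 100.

32,800

Estimated count per cell = population count × respondent percentage:
  Tier 1: 5,000 × 69.6% = 3480
  Tier 2: 12,500 × 49.3% = 6162.5
  Tier 3: 13,000 × 87.6% = 11,388
  Tier 4: 19,500 × 60.3% = 11758.5
Estimated total = 32,789 → 32,800.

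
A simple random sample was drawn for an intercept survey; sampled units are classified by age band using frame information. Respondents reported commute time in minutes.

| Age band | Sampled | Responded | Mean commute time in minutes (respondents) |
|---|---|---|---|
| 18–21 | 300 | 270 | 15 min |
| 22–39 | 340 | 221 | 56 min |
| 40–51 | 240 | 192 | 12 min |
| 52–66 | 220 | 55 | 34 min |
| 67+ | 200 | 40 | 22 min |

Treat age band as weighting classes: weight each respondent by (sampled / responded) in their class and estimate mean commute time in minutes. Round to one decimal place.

29.5

Class response rates: 18–21 270/300 = 90%, 22–39 221/340 = 65%, 40–51 192/240 = 80%, 52–66 55/220 = 25%, 67+ 40/200 = 20%.
Weighting each respondent by the inverse class response rate inflates each class back to its sampled size, so the class weight is n_sampled:
  18–21: 300 × 15 = 4500
  22–39: 340 × 56 = 19,040
  40–51: 240 × 12 = 2880
  52–66: 220 × 34 = 7480
  67+: 200 × 22 = 4400
Adjusted estimate = 38,300 / 1,300 = 29.4615 → 29.5.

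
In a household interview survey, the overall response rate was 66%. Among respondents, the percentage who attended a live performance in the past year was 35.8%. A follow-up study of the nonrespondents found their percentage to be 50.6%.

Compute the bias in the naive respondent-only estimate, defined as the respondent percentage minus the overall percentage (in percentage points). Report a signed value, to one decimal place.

-5.0 percentage points

Nonresponse fraction = 1 − 0.66 = 0.34.
Bias = (nonresponse fraction) × (respondent percentage − nonrespondent percentage)
     = 0.34 × (35.8 − 50.6) = 0.34 × -14.8 = -5.032.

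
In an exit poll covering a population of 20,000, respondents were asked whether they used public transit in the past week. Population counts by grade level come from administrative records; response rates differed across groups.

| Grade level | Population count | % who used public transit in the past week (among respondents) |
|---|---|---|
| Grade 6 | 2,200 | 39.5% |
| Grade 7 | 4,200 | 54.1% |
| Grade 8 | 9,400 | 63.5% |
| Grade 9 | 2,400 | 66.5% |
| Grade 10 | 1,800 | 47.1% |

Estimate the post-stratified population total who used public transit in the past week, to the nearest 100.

Estimated count per cell = population count × respondent percentage:
  Grade 6: 2,200 × 39.5% = 869
  Grade 7: 4,200 × 54.1% = 2272.2
  Grade 8: 9,400 × 63.5% = 5969
  Grade 9: 2,400 × 66.5% = 1596
  Grade 10: 1,800 × 47.1% = 847.8
Estimated total = 11,554 → 11,600.

11,600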